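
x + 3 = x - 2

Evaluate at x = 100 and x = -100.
x = 100: LHS = 100 + 3 = 103, RHS = 100 - 2 = 98; 103 = 98 — FAILS
x = -100: LHS = (-100) + 3 = -97, RHS = (-100) - 2 = -102; -97 = -102 — FAILS

Answer: No, fails for both x = 100 and x = -100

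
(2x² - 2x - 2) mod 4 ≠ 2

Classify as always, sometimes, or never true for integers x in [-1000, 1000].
For a polynomial with integer coefficients, its value mod 4 depends only on x mod 4, so it suffices to check one representative of each residue class, x = 0, 1, 2, 3:
x = 0: LHS = (2·0² - 2·0 - 2) mod 4 = (-2) mod 4 = 2; 2 ≠ 2 — FAILS
x = 1: LHS = (2·1² - 2·1 - 2) mod 4 = (-2) mod 4 = 2; 2 ≠ 2 — FAILS
x = 2: LHS = (2·2² - 2·2 - 2) mod 4 = 2 mod 4 = 2; 2 ≠ 2 — FAILS
x = 3: LHS = (2·3² - 2·3 - 2) mod 4 = 10 mod 4 = 2; 2 ≠ 2 — FAILS
The relation fails in every residue class, so the claimed relation (≠) fails for every integer in [-1000, 1000].

No integer in the range satisfies it.

Answer: Never true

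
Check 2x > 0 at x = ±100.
x = 100: LHS = 2·100 = 200; 200 > 0 — holds
x = -100: LHS = 2·(-100) = -200; -200 > 0 — FAILS

Answer: Partially: holds for x = 100, fails for x = -100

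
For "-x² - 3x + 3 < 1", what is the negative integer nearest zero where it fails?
Testing negative integers from -1 downward:
x = -1: LHS = -(-1)² - 3·(-1) + 3 = 5; 5 < 1 — FAILS  ← closest negative counterexample to 0

Answer: x = -1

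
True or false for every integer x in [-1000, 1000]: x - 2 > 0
The claim fails at x = 0:
x = 0: LHS = 0 - 2 = -2; -2 > 0 — FAILS

Because a single integer refutes it, the statement is false.

Answer: False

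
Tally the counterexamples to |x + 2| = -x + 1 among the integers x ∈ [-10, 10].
Counterexamples in [-10, 10]: {-10, -9, -8, -7, -6, -5, -4, -3, -2, -1, 0, 1, 2, 3, 4, 5, 6, 7, 8, 9, 10}.

Counting them gives 21 values.

Answer: 21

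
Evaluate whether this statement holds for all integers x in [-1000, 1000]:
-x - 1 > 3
The claim fails at x = 0:
x = 0: LHS = -0 - 1 = -1; -1 > 3 — FAILS

Because a single integer refutes it, the statement is false.

Answer: False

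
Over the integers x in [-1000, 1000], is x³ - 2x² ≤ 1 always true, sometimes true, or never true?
Holds at x = 0: LHS = 0³ - 2·0² = 0; 0 ≤ 1 — holds
Fails at x = 3: LHS = 3³ - 2·3² = 9; 9 ≤ 1 — FAILS
It is satisfied by some integers in the range but not all.

Answer: Sometimes true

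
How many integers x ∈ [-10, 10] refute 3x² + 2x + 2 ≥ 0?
Over all integers in [-10, 10], LHS − RHS is smallest at x = 0, where it equals 2:
x = 0: LHS = 3·0² + 2·0 + 2 = 2; 2 ≥ 0 — holds
At the ends of the range:
x = -10: LHS = 3·(-10)² + 2·(-10) + 2 = 282; 282 ≥ 0 — holds
x = 10: LHS = 3·10² + 2·10 + 2 = 322; 322 ≥ 0 — holds
Hence LHS − RHS is never negative, i.e. LHS ≥ RHS throughout, so the relation holds for every integer in [-10, 10].

No counterexample appears in that range.

Answer: 0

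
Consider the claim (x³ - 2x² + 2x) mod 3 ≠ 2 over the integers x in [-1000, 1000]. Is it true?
For a polynomial with integer coefficients, its value mod 3 depends only on x mod 3, so it suffices to check one representative of each residue class, x = 0, 1, 2:
x = 0: LHS = (0³ - 2·0² + 2·0) mod 3 = 0 mod 3 = 0; 0 ≠ 2 — holds
x = 1: LHS = (1³ - 2·1² + 2·1) mod 3 = 1 mod 3 = 1; 1 ≠ 2 — holds
x = 2: LHS = (2³ - 2·2² + 2·2) mod 3 = 4 mod 3 = 1; 1 ≠ 2 — holds
The relation holds in every residue class, so the relation holds for every integer in [-1000, 1000].

No counterexample exists.

Answer: True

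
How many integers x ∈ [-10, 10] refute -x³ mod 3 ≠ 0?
Counterexamples in [-10, 10]: {-9, -6, -3, 0, 3, 6, 9}.

Counting them gives 7 values.

Answer: 7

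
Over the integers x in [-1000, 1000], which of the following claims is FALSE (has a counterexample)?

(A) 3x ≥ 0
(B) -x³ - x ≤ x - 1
(A) x = -1: LHS = 3·(-1) = -3; -3 ≥ 0 — FAILS
(B) x = 0: LHS = -0³ - 0 = 0, RHS = 0 - 1 = -1; 0 ≤ -1 — FAILS

Answer: Both A and B are false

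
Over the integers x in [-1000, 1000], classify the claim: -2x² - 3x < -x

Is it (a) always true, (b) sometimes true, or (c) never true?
Holds at x = 1: LHS = -2·1² - 3·1 = -5; -5 < -1 — holds
Fails at x = 0: LHS = -2·0² - 3·0 = 0, RHS = -0 = 0; 0 < 0 — FAILS
It is satisfied by some integers in the range but not all.

Answer: Sometimes true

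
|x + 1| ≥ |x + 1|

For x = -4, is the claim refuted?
Substitute x = -4 into the relation:
x = -4: LHS = |(-4) + 1| = |-3| = 3, RHS = |(-4) + 1| = |-3| = 3; 3 ≥ 3 — holds

The relation holds at x = -4, so it is not a counterexample.

Answer: No, x = -4 is not a counterexample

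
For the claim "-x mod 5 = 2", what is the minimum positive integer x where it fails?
Testing positive integers:
x = 1: LHS = (-1) mod 5 = 4; 4 = 2 — FAILS  ← smallest positive counterexample

Answer: x = 1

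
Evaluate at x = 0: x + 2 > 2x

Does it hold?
x = 0: LHS = 0 + 2 = 2, RHS = 2·0 = 0; 2 > 0 — holds

The relation is satisfied at x = 0.

Answer: Yes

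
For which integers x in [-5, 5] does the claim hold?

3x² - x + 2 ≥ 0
Over all integers in [-5, 5], LHS − RHS is smallest at x = 0, where it equals 2:
x = 0: LHS = 3·0² - 0 + 2 = 2; 2 ≥ 0 — holds
At the ends of the range:
x = -5: LHS = 3·(-5)² - (-5) + 2 = 82; 82 ≥ 0 — holds
x = 5: LHS = 3·5² - 5 + 2 = 72; 72 ≥ 0 — holds
Hence LHS − RHS is never negative, i.e. LHS ≥ RHS throughout, so the relation holds for every integer in [-5, 5].

Answer: All integers in [-5, 5]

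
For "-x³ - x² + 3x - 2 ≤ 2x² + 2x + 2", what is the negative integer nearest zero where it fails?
Testing negative integers from -1 downward:
x = -1: LHS = -(-1)³ - (-1)² + 3·(-1) - 2 = -5, RHS = 2·(-1)² + 2·(-1) + 2 = 2; -5 ≤ 2 — holds
x = -2: LHS = -(-2)³ - (-2)² + 3·(-2) - 2 = -4, RHS = 2·(-2)² + 2·(-2) + 2 = 6; -4 ≤ 6 — holds
x = -3: LHS = -(-3)³ - (-3)² + 3·(-3) - 2 = 7, RHS = 2·(-3)² + 2·(-3) + 2 = 14; 7 ≤ 14 — holds
x = -4: LHS = -(-4)³ - (-4)² + 3·(-4) - 2 = 34, RHS = 2·(-4)² + 2·(-4) + 2 = 26; 34 ≤ 26 — FAILS  ← closest negative counterexample to 0

Answer: x = -4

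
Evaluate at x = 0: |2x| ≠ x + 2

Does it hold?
x = 0: LHS = |2·0| = |0| = 0, RHS = 0 + 2 = 2; 0 ≠ 2 — holds

The relation is satisfied at x = 0.

Answer: Yes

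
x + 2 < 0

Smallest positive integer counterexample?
Testing positive integers:
x = 1: LHS = 1 + 2 = 3; 3 < 0 — FAILS  ← smallest positive counterexample

Answer: x = 1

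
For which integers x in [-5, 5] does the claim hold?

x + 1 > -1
Holds for: {-1, 0, 1, 2, 3, 4, 5}
Fails for: {-5, -4, -3, -2}

Answer: {-1, 0, 1, 2, 3, 4, 5}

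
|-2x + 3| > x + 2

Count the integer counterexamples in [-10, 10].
Counterexamples in [-10, 10]: {1, 2, 3, 4, 5}.

Counting them gives 5 values.

Answer: 5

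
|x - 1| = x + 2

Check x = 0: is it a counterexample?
Substitute x = 0 into the relation:
x = 0: LHS = |0 - 1| = |-1| = 1, RHS = 0 + 2 = 2; 1 = 2 — FAILS

Since the claim fails at x = 0, this value is a counterexample.

Answer: Yes, x = 0 is a counterexample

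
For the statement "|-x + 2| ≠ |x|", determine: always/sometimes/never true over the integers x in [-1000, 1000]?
Holds at x = 0: LHS = |-0 + 2| = |2| = 2, RHS = |0| = 0; 2 ≠ 0 — holds
Fails at x = 1: LHS = |-1 + 2| = |1| = 1, RHS = |1| = 1; 1 ≠ 1 — FAILS
It is satisfied by some integers in the range but not all.

Answer: Sometimes true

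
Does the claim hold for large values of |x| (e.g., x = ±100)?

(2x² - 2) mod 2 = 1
x = 100: LHS = (2·100² - 2) mod 2 = 19998 mod 2 = 0; 0 = 1 — FAILS
x = -100: LHS = (2·(-100)² - 2) mod 2 = 19998 mod 2 = 0; 0 = 1 — FAILS

Answer: No, fails for both x = 100 and x = -100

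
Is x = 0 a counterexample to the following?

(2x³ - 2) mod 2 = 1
Substitute x = 0 into the relation:
x = 0: LHS = (2·0³ - 2) mod 2 = (-2) mod 2 = 0; 0 = 1 — FAILS

Since the claim fails at x = 0, this value is a counterexample.

Answer: Yes, x = 0 is a counterexample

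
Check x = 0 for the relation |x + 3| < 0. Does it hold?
x = 0: LHS = |0 + 3| = |3| = 3; 3 < 0 — FAILS

The relation fails at x = 0, so x = 0 is a counterexample.

Answer: No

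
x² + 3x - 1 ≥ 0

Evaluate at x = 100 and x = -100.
x = 100: LHS = 100² + 3·100 - 1 = 10299; 10299 ≥ 0 — holds
x = -100: LHS = (-100)² + 3·(-100) - 1 = 9699; 9699 ≥ 0 — holds

Answer: Yes, holds for both x = 100 and x = -100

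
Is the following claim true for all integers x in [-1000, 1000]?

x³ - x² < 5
The claim fails at x = 3:
x = 3: LHS = 3³ - 3² = 18; 18 < 5 — FAILS

Because a single integer refutes it, the statement is false.

Answer: False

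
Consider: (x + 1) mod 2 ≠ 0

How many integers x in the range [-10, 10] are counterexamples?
Counterexamples in [-10, 10]: {-9, -7, -5, -3, -1, 1, 3, 5, 7, 9}.

Counting them gives 10 values.

Answer: 10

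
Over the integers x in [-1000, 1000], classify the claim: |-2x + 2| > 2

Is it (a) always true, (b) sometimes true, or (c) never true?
Holds at x = -1: LHS = |-2·(-1) + 2| = |4| = 4; 4 > 2 — holds
Fails at x = 0: LHS = |-2·0 + 2| = |2| = 2; 2 > 2 — FAILS
It is satisfied by some integers in the range but not all.

Answer: Sometimes true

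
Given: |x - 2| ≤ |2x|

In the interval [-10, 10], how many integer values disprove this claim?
Counterexamples in [-10, 10]: {-1, 0}.

Counting them gives 2 values.

Answer: 2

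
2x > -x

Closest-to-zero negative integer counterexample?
Testing negative integers from -1 downward:
x = -1: LHS = 2·(-1) = -2, RHS = -(-1) = 1; -2 > 1 — FAILS  ← closest negative counterexample to 0

Answer: x = -1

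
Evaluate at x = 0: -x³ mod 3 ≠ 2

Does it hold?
x = 0: LHS = (-0³) mod 3 = 0 mod 3 = 0; 0 ≠ 2 — holds

The relation is satisfied at x = 0.

Answer: Yes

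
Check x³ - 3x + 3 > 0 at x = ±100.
x = 100: LHS = 100³ - 3·100 + 3 = 999703; 999703 > 0 — holds
x = -100: LHS = (-100)³ - 3·(-100) + 3 = -999697; -999697 > 0 — FAILS

Answer: Partially: holds for x = 100, fails for x = -100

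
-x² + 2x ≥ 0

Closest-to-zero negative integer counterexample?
Testing negative integers from -1 downward:
x = -1: LHS = -(-1)² + 2·(-1) = -3; -3 ≥ 0 — FAILS  ← closest negative counterexample to 0

Answer: x = -1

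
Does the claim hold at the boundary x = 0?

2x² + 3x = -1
x = 0: LHS = 2·0² + 3·0 = 0; 0 = -1 — FAILS

The relation fails at x = 0, so x = 0 is a counterexample.

Answer: No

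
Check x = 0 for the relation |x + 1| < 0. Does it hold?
x = 0: LHS = |0 + 1| = |1| = 1; 1 < 0 — FAILS

The relation fails at x = 0, so x = 0 is a counterexample.

Answer: No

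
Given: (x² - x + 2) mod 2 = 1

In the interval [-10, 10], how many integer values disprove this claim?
Counterexamples in [-10, 10]: {-10, -9, -8, -7, -6, -5, -4, -3, -2, -1, 0, 1, 2, 3, 4, 5, 6, 7, 8, 9, 10}.

Counting them gives 21 values.

Answer: 21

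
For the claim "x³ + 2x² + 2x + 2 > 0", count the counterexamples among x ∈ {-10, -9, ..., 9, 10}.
Counterexamples in [-10, 10]: {-10, -9, -8, -7, -6, -5, -4, -3, -2}.

Counting them gives 9 values.

Answer: 9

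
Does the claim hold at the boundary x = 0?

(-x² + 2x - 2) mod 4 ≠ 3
x = 0: LHS = (-0² + 2·0 - 2) mod 4 = (-2) mod 4 = 2; 2 ≠ 3 — holds

The relation is satisfied at x = 0.

Answer: Yes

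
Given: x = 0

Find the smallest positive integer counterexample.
Testing positive integers:
x = 1: 1 = 0 — FAILS  ← smallest positive counterexample

Answer: x = 1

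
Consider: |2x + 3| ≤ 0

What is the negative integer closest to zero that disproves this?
Testing negative integers from -1 downward:
x = -1: LHS = |2·(-1) + 3| = |1| = 1; 1 ≤ 0 — FAILS  ← closest negative counterexample to 0

Answer: x = -1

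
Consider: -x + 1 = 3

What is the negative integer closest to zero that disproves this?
Testing negative integers from -1 downward:
x = -1: LHS = -(-1) + 1 = 2; 2 = 3 — FAILS  ← closest negative counterexample to 0

Answer: x = -1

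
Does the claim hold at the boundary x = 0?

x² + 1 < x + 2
x = 0: LHS = 0² + 1 = 1, RHS = 0 + 2 = 2; 1 < 2 — holds

The relation is satisfied at x = 0.

Answer: Yes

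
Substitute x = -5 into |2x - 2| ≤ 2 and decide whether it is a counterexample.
Substitute x = -5 into the relation:
x = -5: LHS = |2·(-5) - 2| = |-12| = 12; 12 ≤ 2 — FAILS

Since the claim fails at x = -5, this value is a counterexample.

Answer: Yes, x = -5 is a counterexample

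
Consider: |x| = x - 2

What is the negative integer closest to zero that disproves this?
Testing negative integers from -1 downward:
x = -1: LHS = |-1| = 1, RHS = (-1) - 2 = -3; 1 = -3 — FAILS  ← closest negative counterexample to 0

Answer: x = -1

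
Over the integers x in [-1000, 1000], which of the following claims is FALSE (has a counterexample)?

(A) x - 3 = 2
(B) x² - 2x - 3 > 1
(A) x = 0: LHS = 0 - 3 = -3; -3 = 2 — FAILS
(B) x = 0: LHS = 0² - 2·0 - 3 = -3; -3 > 1 — FAILS

Answer: Both A and B are false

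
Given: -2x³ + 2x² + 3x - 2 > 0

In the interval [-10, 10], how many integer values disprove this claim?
Counterexamples in [-10, 10]: {-1, 0, 2, 3, 4, 5, 6, 7, 8, 9, 10}.

Counting them gives 11 values.

Answer: 11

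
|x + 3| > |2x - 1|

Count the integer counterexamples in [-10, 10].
Counterexamples in [-10, 10]: {-10, -9, -8, -7, -6, -5, -4, -3, -2, -1, 4, 5, 6, 7, 8, 9, 10}.

Counting them gives 17 values.

Answer: 17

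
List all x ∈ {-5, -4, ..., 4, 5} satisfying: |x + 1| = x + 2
Track d = LHS − RHS over the integers in [-5, 5]. Equality would need d = 0, but d changes sign only between consecutive integers, jumping over 0:
x = -2: LHS = |(-2) + 1| = |-1| = 1, RHS = (-2) + 2 = 0; 1 = 0 — FAILS  (d = 1)
x = -1: LHS = |(-1) + 1| = |0| = 0, RHS = (-1) + 2 = 1; 0 = 1 — FAILS  (d = -1)
Away from these crossings d keeps a constant sign, and checking every integer in [-5, 5] confirms d ≠ 0 throughout. Hence the two sides are never equal, so the claimed relation (=) fails for every integer in [-5, 5].

Answer: None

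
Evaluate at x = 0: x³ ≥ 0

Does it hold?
x = 0: LHS = 0³ = 0; 0 ≥ 0 — holds

The relation is satisfied at x = 0.

Answer: Yes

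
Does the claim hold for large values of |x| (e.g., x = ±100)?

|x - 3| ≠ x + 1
x = 100: LHS = |100 - 3| = |97| = 97, RHS = 100 + 1 = 101; 97 ≠ 101 — holds
x = -100: LHS = |(-100) - 3| = |-103| = 103, RHS = (-100) + 1 = -99; 103 ≠ -99 — holds

Answer: Yes, holds for both x = 100 and x = -100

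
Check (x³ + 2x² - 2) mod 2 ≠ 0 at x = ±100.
x = 100: LHS = (100³ + 2·100² - 2) mod 2 = 1019998 mod 2 = 0; 0 ≠ 0 — FAILS
x = -100: LHS = ((-100)³ + 2·(-100)² - 2) mod 2 = (-980002) mod 2 = 0; 0 ≠ 0 — FAILS

Answer: No, fails for both x = 100 and x = -100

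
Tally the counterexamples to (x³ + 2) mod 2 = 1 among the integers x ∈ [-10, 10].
Counterexamples in [-10, 10]: {-10, -8, -6, -4, -2, 0, 2, 4, 6, 8, 10}.

Counting them gives 11 values.

Answer: 11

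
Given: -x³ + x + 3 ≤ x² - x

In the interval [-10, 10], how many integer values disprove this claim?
Counterexamples in [-10, 10]: {-10, -9, -8, -7, -6, -5, -4, -3, -2, -1, 0, 1}.

Counting them gives 12 values.

Answer: 12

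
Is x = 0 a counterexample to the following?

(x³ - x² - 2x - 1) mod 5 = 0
Substitute x = 0 into the relation:
x = 0: LHS = (0³ - 0² - 2·0 - 1) mod 5 = (-1) mod 5 = 4; 4 = 0 — FAILS

Since the claim fails at x = 0, this value is a counterexample.

Answer: Yes, x = 0 is a counterexample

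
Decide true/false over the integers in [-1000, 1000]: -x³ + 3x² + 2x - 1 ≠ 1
The claim fails at x = -1:
x = -1: LHS = -(-1)³ + 3·(-1)² + 2·(-1) - 1 = 1; 1 ≠ 1 — FAILS

Because a single integer refutes it, the statement is false.

Answer: False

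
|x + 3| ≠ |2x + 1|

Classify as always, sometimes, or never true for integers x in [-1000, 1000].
Holds at x = 0: LHS = |0 + 3| = |3| = 3, RHS = |2·0 + 1| = |1| = 1; 3 ≠ 1 — holds
Fails at x = 2: LHS = |2 + 3| = |5| = 5, RHS = |2·2 + 1| = |5| = 5; 5 ≠ 5 — FAILS
It is satisfied by some integers in the range but not all.

Answer: Sometimes true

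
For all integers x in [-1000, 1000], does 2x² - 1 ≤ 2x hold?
The claim fails at x = -1:
x = -1: LHS = 2·(-1)² - 1 = 1, RHS = 2·(-1) = -2; 1 ≤ -2 — FAILS

Because a single integer refutes it, the statement is false.

Answer: False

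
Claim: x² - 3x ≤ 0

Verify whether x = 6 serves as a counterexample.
Substitute x = 6 into the relation:
x = 6: LHS = 6² - 3·6 = 18; 18 ≤ 0 — FAILS

Since the claim fails at x = 6, this value is a counterexample.

Answer: Yes, x = 6 is a counterexample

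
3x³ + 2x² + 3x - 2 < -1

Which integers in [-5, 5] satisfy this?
Holds for: {-5, -4, -3, -2, -1, 0}
Fails for: {1, 2, 3, 4, 5}

Answer: {-5, -4, -3, -2, -1, 0}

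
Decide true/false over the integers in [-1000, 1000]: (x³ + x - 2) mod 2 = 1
The claim fails at x = 0:
x = 0: LHS = (0³ + 0 - 2) mod 2 = (-2) mod 2 = 0; 0 = 1 — FAILS

Because a single integer refutes it, the statement is false.

Answer: False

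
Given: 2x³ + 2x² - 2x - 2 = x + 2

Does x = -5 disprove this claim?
Substitute x = -5 into the relation:
x = -5: LHS = 2·(-5)³ + 2·(-5)² - 2·(-5) - 2 = -192, RHS = (-5) + 2 = -3; -192 = -3 — FAILS

Since the claim fails at x = -5, this value is a counterexample.

Answer: Yes, x = -5 is a counterexample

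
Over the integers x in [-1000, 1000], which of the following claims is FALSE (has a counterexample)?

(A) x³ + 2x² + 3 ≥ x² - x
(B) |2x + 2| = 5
(A) x = -2: LHS = (-2)³ + 2·(-2)² + 3 = 3, RHS = (-2)² - (-2) = 6; 3 ≥ 6 — FAILS
(B) x = 0: LHS = |2·0 + 2| = |2| = 2; 2 = 5 — FAILS

Answer: Both A and B are false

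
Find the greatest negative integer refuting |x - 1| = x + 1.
Testing negative integers from -1 downward:
x = -1: LHS = |(-1) - 1| = |-2| = 2, RHS = (-1) + 1 = 0; 2 = 0 — FAILS  ← closest negative counterexample to 0

Answer: x = -1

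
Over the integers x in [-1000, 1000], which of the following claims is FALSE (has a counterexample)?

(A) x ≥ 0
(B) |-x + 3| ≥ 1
(A) x = -1: -1 ≥ 0 — FAILS
(B) x = 3: LHS = |-3 + 3| = |0| = 0; 0 ≥ 1 — FAILS

Answer: Both A and B are false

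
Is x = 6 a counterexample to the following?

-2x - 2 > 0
Substitute x = 6 into the relation:
x = 6: LHS = -2·6 - 2 = -14; -14 > 0 — FAILS

Since the claim fails at x = 6, this value is a counterexample.

Answer: Yes, x = 6 is a counterexample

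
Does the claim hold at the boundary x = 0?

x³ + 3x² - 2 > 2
x = 0: LHS = 0³ + 3·0² - 2 = -2; -2 > 2 — FAILS

The relation fails at x = 0, so x = 0 is a counterexample.

Answer: No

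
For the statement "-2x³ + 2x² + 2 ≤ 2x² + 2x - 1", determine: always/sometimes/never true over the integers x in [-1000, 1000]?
Holds at x = 1: LHS = -2·1³ + 2·1² + 2 = 2, RHS = 2·1² + 2·1 - 1 = 3; 2 ≤ 3 — holds
Fails at x = 0: LHS = -2·0³ + 2·0² + 2 = 2, RHS = 2·0² + 2·0 - 1 = -1; 2 ≤ -1 — FAILS
It is satisfied by some integers in the range but not all.

Answer: Sometimes true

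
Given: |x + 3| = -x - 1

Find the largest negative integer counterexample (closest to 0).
Testing negative integers from -1 downward:
x = -1: LHS = |(-1) + 3| = |2| = 2, RHS = -(-1) - 1 = 0; 2 = 0 — FAILS  ← closest negative counterexample to 0

Answer: x = -1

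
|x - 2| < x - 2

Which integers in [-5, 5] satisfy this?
Over all integers in [-5, 5], LHS − RHS is smallest at x = 2, where it equals 0:
x = 2: LHS = |2 - 2| = |0| = 0, RHS = 2 - 2 = 0; 0 < 0 — FAILS
At the ends of the range:
x = -5: LHS = |(-5) - 2| = |-7| = 7, RHS = (-5) - 2 = -7; 7 < -7 — FAILS
x = 5: LHS = |5 - 2| = |3| = 3, RHS = 5 - 2 = 3; 3 < 3 — FAILS
Hence LHS − RHS is never negative, i.e. LHS ≥ RHS throughout, so the claimed relation (<) fails for every integer in [-5, 5].

Answer: None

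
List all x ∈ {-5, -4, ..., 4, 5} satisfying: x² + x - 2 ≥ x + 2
Holds for: {-5, -4, -3, -2, 2, 3, 4, 5}
Fails for: {-1, 0, 1}

Answer: {-5, -4, -3, -2, 2, 3, 4, 5}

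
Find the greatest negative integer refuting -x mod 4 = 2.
Testing negative integers from -1 downward:
x = -1: LHS = (-(-1)) mod 4 = 1 mod 4 = 1; 1 = 2 — FAILS  ← closest negative counterexample to 0

Answer: x = -1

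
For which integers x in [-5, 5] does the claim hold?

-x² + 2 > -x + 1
Holds for: {0, 1}
Fails for: {-5, -4, -3, -2, -1, 2, 3, 4, 5}

Answer: {0, 1}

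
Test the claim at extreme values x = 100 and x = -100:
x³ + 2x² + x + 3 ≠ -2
x = 100: LHS = 100³ + 2·100² + 100 + 3 = 1020103; 1020103 ≠ -2 — holds
x = -100: LHS = (-100)³ + 2·(-100)² + (-100) + 3 = -980097; -980097 ≠ -2 — holds

Answer: Yes, holds for both x = 100 and x = -100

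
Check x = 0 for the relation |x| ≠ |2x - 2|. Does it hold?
x = 0: LHS = |0| = 0, RHS = |2·0 - 2| = |-2| = 2; 0 ≠ 2 — holds

The relation is satisfied at x = 0.

Answer: Yes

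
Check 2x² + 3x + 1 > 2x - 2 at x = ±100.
x = 100: LHS = 2·100² + 3·100 + 1 = 20301, RHS = 2·100 - 2 = 198; 20301 > 198 — holds
x = -100: LHS = 2·(-100)² + 3·(-100) + 1 = 19701, RHS = 2·(-100) - 2 = -202; 19701 > -202 — holds

Answer: Yes, holds for both x = 100 and x = -100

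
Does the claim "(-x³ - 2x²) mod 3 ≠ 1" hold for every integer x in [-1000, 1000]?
For a polynomial with integer coefficients, its value mod 3 depends only on x mod 3, so it suffices to check one representative of each residue class, x = 0, 1, 2:
x = 0: LHS = (-0³ - 2·0²) mod 3 = 0 mod 3 = 0; 0 ≠ 1 — holds
x = 1: LHS = (-1³ - 2·1²) mod 3 = (-3) mod 3 = 0; 0 ≠ 1 — holds
x = 2: LHS = (-2³ - 2·2²) mod 3 = (-16) mod 3 = 2; 2 ≠ 1 — holds
The relation holds in every residue class, so the relation holds for every integer in [-1000, 1000].

No counterexample exists.

Answer: True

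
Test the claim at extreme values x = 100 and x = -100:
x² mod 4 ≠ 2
x = 100: LHS = (100²) mod 4 = 10000 mod 4 = 0; 0 ≠ 2 — holds
x = -100: LHS = ((-100)²) mod 4 = 10000 mod 4 = 0; 0 ≠ 2 — holds

Answer: Yes, holds for both x = 100 and x = -100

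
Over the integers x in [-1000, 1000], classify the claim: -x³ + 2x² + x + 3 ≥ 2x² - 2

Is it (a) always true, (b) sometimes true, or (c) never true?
Holds at x = 0: LHS = -0³ + 2·0² + 0 + 3 = 3, RHS = 2·0² - 2 = -2; 3 ≥ -2 — holds
Fails at x = 2: LHS = -2³ + 2·2² + 2 + 3 = 5, RHS = 2·2² - 2 = 6; 5 ≥ 6 — FAILS
It is satisfied by some integers in the range but not all.

Answer: Sometimes true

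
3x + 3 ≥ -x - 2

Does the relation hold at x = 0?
x = 0: LHS = 3·0 + 3 = 3, RHS = -0 - 2 = -2; 3 ≥ -2 — holds

The relation is satisfied at x = 0.

Answer: Yes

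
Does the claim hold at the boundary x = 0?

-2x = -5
x = 0: LHS = -2·0 = 0; 0 = -5 — FAILS

The relation fails at x = 0, so x = 0 is a counterexample.

Answer: No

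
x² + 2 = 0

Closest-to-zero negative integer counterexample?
Testing negative integers from -1 downward:
x = -1: LHS = (-1)² + 2 = 3; 3 = 0 — FAILS  ← closest negative counterexample to 0

Answer: x = -1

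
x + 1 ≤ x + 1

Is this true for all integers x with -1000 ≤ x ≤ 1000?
Over all integers in [-1000, 1000], LHS − RHS is largest at x = 0, where it equals 0:
x = 0: LHS = 0 + 1 = 1, RHS = 0 + 1 = 1; 1 ≤ 1 — holds
At the ends of the range:
x = -1000: LHS = (-1000) + 1 = -999, RHS = (-1000) + 1 = -999; -999 ≤ -999 — holds
x = 1000: LHS = 1000 + 1 = 1001, RHS = 1000 + 1 = 1001; 1001 ≤ 1001 — holds
Hence LHS − RHS is never positive, i.e. LHS ≤ RHS throughout, so the relation holds for every integer in [-1000, 1000].

No counterexample exists.

Answer: True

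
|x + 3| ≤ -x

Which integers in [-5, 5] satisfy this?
Holds for: {-5, -4, -3, -2}
Fails for: {-1, 0, 1, 2, 3, 4, 5}

Answer: {-5, -4, -3, -2}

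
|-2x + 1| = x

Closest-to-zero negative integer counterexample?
Testing negative integers from -1 downward:
x = -1: LHS = |-2·(-1) + 1| = |3| = 3; 3 = -1 — FAILS  ← closest negative counterexample to 0

Answer: x = -1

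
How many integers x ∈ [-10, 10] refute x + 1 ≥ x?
Over all integers in [-10, 10], LHS − RHS is smallest at x = 0, where it equals 1:
x = 0: LHS = 0 + 1 = 1; 1 ≥ 0 — holds
At the ends of the range:
x = -10: LHS = (-10) + 1 = -9; -9 ≥ -10 — holds
x = 10: LHS = 10 + 1 = 11; 11 ≥ 10 — holds
Hence LHS − RHS is never negative, i.e. LHS ≥ RHS throughout, so the relation holds for every integer in [-10, 10].

No counterexample appears in that range.

Answer: 0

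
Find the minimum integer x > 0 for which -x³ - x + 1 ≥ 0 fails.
Testing positive integers:
x = 1: LHS = -1³ - 1 + 1 = -1; -1 ≥ 0 — FAILS  ← smallest positive counterexample

Answer: x = 1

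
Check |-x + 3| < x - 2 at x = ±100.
x = 100: LHS = |-100 + 3| = |-97| = 97, RHS = 100 - 2 = 98; 97 < 98 — holds
x = -100: LHS = |-(-100) + 3| = |103| = 103, RHS = (-100) - 2 = -102; 103 < -102 — FAILS

Answer: Partially: holds for x = 100, fails for x = -100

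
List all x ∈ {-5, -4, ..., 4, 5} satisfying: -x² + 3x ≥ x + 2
Over all integers in [-5, 5], LHS − RHS is largest at x = 1, where it equals -1:
x = 1: LHS = -1² + 3·1 = 2, RHS = 1 + 2 = 3; 2 ≥ 3 — FAILS
At the ends of the range:
x = -5: LHS = -(-5)² + 3·(-5) = -40, RHS = (-5) + 2 = -3; -40 ≥ -3 — FAILS
x = 5: LHS = -5² + 3·5 = -10, RHS = 5 + 2 = 7; -10 ≥ 7 — FAILS
Hence LHS − RHS is never zero or positive, i.e. LHS < RHS throughout, so the claimed relation (≥) fails for every integer in [-5, 5].

Answer: None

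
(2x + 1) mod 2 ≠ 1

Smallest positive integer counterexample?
Testing positive integers:
x = 1: LHS = (2·1 + 1) mod 2 = 3 mod 2 = 1; 1 ≠ 1 — FAILS  ← smallest positive counterexample

Answer: x = 1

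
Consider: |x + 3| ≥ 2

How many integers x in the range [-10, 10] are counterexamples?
Counterexamples in [-10, 10]: {-4, -3, -2}.

Counting them gives 3 values.

Answer: 3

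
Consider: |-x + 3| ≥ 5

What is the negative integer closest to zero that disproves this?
Testing negative integers from -1 downward:
x = -1: LHS = |-(-1) + 3| = |4| = 4; 4 ≥ 5 — FAILS  ← closest negative counterexample to 0

Answer: x = -1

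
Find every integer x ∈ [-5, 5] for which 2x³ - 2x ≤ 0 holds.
Holds for: {-5, -4, -3, -2, -1, 0, 1}
Fails for: {2, 3, 4, 5}

Answer: {-5, -4, -3, -2, -1, 0, 1}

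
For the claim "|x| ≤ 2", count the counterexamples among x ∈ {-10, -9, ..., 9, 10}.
Counterexamples in [-10, 10]: {-10, -9, -8, -7, -6, -5, -4, -3, 3, 4, 5, 6, 7, 8, 9, 10}.

Counting them gives 16 values.

Answer: 16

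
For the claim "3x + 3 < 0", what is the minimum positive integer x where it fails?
Testing positive integers:
x = 1: LHS = 3·1 + 3 = 6; 6 < 0 — FAILS  ← smallest positive counterexample

Answer: x = 1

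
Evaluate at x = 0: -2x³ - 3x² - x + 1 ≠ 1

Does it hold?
x = 0: LHS = -2·0³ - 3·0² - 0 + 1 = 1; 1 ≠ 1 — FAILS

The relation fails at x = 0, so x = 0 is a counterexample.

Answer: No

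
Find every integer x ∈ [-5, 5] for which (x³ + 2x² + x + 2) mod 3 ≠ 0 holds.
Holds for: {-4, -3, -1, 0, 2, 3, 5}
Fails for: {-5, -2, 1, 4}

Answer: {-4, -3, -1, 0, 2, 3, 5}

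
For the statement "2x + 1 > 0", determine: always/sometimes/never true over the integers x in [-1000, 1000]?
Holds at x = 0: LHS = 2·0 + 1 = 1; 1 > 0 — holds
Fails at x = -1: LHS = 2·(-1) + 1 = -1; -1 > 0 — FAILS
It is satisfied by some integers in the range but not all.

Answer: Sometimes true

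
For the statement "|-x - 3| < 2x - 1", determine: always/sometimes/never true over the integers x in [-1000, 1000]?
Holds at x = 5: LHS = |-5 - 3| = |-8| = 8, RHS = 2·5 - 1 = 9; 8 < 9 — holds
Fails at x = 0: LHS = |-0 - 3| = |-3| = 3, RHS = 2·0 - 1 = -1; 3 < -1 — FAILS
It is satisfied by some integers in the range but not all.

Answer: Sometimes true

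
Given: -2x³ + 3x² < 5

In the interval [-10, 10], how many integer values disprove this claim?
Counterexamples in [-10, 10]: {-10, -9, -8, -7, -6, -5, -4, -3, -2, -1}.

Counting them gives 10 values.

Answer: 10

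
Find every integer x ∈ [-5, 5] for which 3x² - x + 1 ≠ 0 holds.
Over all integers in [-5, 5], LHS − RHS is always positive; it is smallest at x = 0, where it equals 1:
x = 0: LHS = 3·0² - 0 + 1 = 1; 1 ≠ 0 — holds
At the ends of the range:
x = -5: LHS = 3·(-5)² - (-5) + 1 = 81; 81 ≠ 0 — holds
x = 5: LHS = 3·5² - 5 + 1 = 71; 71 ≠ 0 — holds
Hence LHS − RHS is never 0, i.e. the two sides are never equal, so the relation holds for every integer in [-5, 5].

Answer: All integers in [-5, 5]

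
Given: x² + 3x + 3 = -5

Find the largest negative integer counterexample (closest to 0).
Testing negative integers from -1 downward:
x = -1: LHS = (-1)² + 3·(-1) + 3 = 1; 1 = -5 — FAILS  ← closest negative counterexample to 0

Answer: x = -1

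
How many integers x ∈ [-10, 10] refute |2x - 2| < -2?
Counterexamples in [-10, 10]: {-10, -9, -8, -7, -6, -5, -4, -3, -2, -1, 0, 1, 2, 3, 4, 5, 6, 7, 8, 9, 10}.

Counting them gives 21 values.

Answer: 21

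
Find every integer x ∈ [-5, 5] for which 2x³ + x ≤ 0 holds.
Holds for: {-5, -4, -3, -2, -1, 0}
Fails for: {1, 2, 3, 4, 5}

Answer: {-5, -4, -3, -2, -1, 0}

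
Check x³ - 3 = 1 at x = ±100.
x = 100: LHS = 100³ - 3 = 999997; 999997 = 1 — FAILS
x = -100: LHS = (-100)³ - 3 = -1000003; -1000003 = 1 — FAILS

Answer: No, fails for both x = 100 and x = -100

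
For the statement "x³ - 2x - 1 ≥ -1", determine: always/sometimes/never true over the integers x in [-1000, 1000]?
Holds at x = 0: LHS = 0³ - 2·0 - 1 = -1; -1 ≥ -1 — holds
Fails at x = 1: LHS = 1³ - 2·1 - 1 = -2; -2 ≥ -1 — FAILS
It is satisfied by some integers in the range but not all.

Answer: Sometimes true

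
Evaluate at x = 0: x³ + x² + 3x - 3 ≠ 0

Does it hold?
x = 0: LHS = 0³ + 0² + 3·0 - 3 = -3; -3 ≠ 0 — holds

The relation is satisfied at x = 0.

Answer: Yes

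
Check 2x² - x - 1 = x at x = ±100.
x = 100: LHS = 2·100² - 100 - 1 = 19899; 19899 = 100 — FAILS
x = -100: LHS = 2·(-100)² - (-100) - 1 = 20099; 20099 = -100 — FAILS

Answer: No, fails for both x = 100 and x = -100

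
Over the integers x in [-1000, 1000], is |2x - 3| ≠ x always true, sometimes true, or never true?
Holds at x = 0: LHS = |2·0 - 3| = |-3| = 3; 3 ≠ 0 — holds
Fails at x = 1: LHS = |2·1 - 3| = |-1| = 1; 1 ≠ 1 — FAILS
It is satisfied by some integers in the range but not all.

Answer: Sometimes true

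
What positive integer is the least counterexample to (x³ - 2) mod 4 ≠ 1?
Testing positive integers:
x = 1: LHS = (1³ - 2) mod 4 = (-1) mod 4 = 3; 3 ≠ 1 — holds
x = 2: LHS = (2³ - 2) mod 4 = 6 mod 4 = 2; 2 ≠ 1 — holds
x = 3: LHS = (3³ - 2) mod 4 = 25 mod 4 = 1; 1 ≠ 1 — FAILS  ← smallest positive counterexample

Answer: x = 3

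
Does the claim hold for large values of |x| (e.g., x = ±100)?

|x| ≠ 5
x = 100: LHS = |100| = 100; 100 ≠ 5 — holds
x = -100: LHS = |-100| = 100; 100 ≠ 5 — holds

Answer: Yes, holds for both x = 100 and x = -100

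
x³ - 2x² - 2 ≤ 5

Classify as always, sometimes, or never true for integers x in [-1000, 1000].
Holds at x = 0: LHS = 0³ - 2·0² - 2 = -2; -2 ≤ 5 — holds
Fails at x = 3: LHS = 3³ - 2·3² - 2 = 7; 7 ≤ 5 — FAILS
It is satisfied by some integers in the range but not all.

Answer: Sometimes true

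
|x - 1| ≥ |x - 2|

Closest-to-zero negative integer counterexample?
Testing negative integers from -1 downward:
x = -1: LHS = |(-1) - 1| = |-2| = 2, RHS = |(-1) - 2| = |-3| = 3; 2 ≥ 3 — FAILS  ← closest negative counterexample to 0

Answer: x = -1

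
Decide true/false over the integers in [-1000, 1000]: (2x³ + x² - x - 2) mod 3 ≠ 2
For a polynomial with integer coefficients, its value mod 3 depends only on x mod 3, so it suffices to check one representative of each residue class, x = 0, 1, 2:
x = 0: LHS = (2·0³ + 0² - 0 - 2) mod 3 = (-2) mod 3 = 1; 1 ≠ 2 — holds
x = 1: LHS = (2·1³ + 1² - 1 - 2) mod 3 = 0 mod 3 = 0; 0 ≠ 2 — holds
x = 2: LHS = (2·2³ + 2² - 2 - 2) mod 3 = 16 mod 3 = 1; 1 ≠ 2 — holds
The relation holds in every residue class, so the relation holds for every integer in [-1000, 1000].

No counterexample exists.

Answer: True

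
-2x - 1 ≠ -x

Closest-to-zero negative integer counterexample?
Testing negative integers from -1 downward:
x = -1: LHS = -2·(-1) - 1 = 1, RHS = -(-1) = 1; 1 ≠ 1 — FAILS  ← closest negative counterexample to 0

Answer: x = -1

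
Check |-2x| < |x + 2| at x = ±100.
x = 100: LHS = |-2·100| = |-200| = 200, RHS = |100 + 2| = |102| = 102; 200 < 102 — FAILS
x = -100: LHS = |-2·(-100)| = |200| = 200, RHS = |(-100) + 2| = |-98| = 98; 200 < 98 — FAILS

Answer: No, fails for both x = 100 and x = -100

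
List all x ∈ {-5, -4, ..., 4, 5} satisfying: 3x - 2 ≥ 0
Holds for: {1, 2, 3, 4, 5}
Fails for: {-5, -4, -3, -2, -1, 0}

Answer: {1, 2, 3, 4, 5}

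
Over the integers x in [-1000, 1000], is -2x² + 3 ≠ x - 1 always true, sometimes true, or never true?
Track d = LHS − RHS over the integers in [-1000, 1000]. Equality would need d = 0, but d changes sign only between consecutive integers, jumping over 0:
x = -2: LHS = -2·(-2)² + 3 = -5, RHS = (-2) - 1 = -3; -5 ≠ -3 — holds  (d = -2)
x = -1: LHS = -2·(-1)² + 3 = 1, RHS = (-1) - 1 = -2; 1 ≠ -2 — holds  (d = 3)
x = 1: LHS = -2·1² + 3 = 1, RHS = 1 - 1 = 0; 1 ≠ 0 — holds  (d = 1)
x = 2: LHS = -2·2² + 3 = -5, RHS = 2 - 1 = 1; -5 ≠ 1 — holds  (d = -6)
Away from these crossings d keeps a constant sign, and checking every integer in [-1000, 1000] confirms d ≠ 0 throughout. Hence the two sides are never equal, so the relation holds for every integer in [-1000, 1000].

No counterexample exists.

Answer: Always true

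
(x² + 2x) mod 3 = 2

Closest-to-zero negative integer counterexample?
Testing negative integers from -1 downward:
x = -1: LHS = ((-1)² + 2·(-1)) mod 3 = (-1) mod 3 = 2; 2 = 2 — holds
x = -2: LHS = ((-2)² + 2·(-2)) mod 3 = 0 mod 3 = 0; 0 = 2 — FAILS  ← closest negative counterexample to 0

Answer: x = -2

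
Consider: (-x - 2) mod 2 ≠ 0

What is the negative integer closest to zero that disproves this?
Testing negative integers from -1 downward:
x = -1: LHS = (-(-1) - 2) mod 2 = (-1) mod 2 = 1; 1 ≠ 0 — holds
x = -2: LHS = (-(-2) - 2) mod 2 = 0 mod 2 = 0; 0 ≠ 0 — FAILS  ← closest negative counterexample to 0

Answer: x = -2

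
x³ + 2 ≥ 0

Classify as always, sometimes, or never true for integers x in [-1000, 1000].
Holds at x = 0: LHS = 0³ + 2 = 2; 2 ≥ 0 — holds
Fails at x = -2: LHS = (-2)³ + 2 = -6; -6 ≥ 0 — FAILS
It is satisfied by some integers in the range but not all.

Answer: Sometimes true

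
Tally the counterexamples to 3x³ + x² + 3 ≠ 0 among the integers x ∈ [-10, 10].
Track d = LHS − RHS over the integers in [-10, 10]. Equality would need d = 0, but d changes sign only between consecutive integers, jumping over 0:
x = -2: LHS = 3·(-2)³ + (-2)² + 3 = -17; -17 ≠ 0 — holds  (d = -17)
x = -1: LHS = 3·(-1)³ + (-1)² + 3 = 1; 1 ≠ 0 — holds  (d = 1)
Away from these crossings d keeps a constant sign, and checking every integer in [-10, 10] confirms d ≠ 0 throughout. Hence the two sides are never equal, so the relation holds for every integer in [-10, 10].

No counterexample appears in that range.

Answer: 0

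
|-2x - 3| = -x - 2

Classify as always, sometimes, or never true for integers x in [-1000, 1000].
Over all integers in [-1000, 1000], LHS − RHS is always positive; it is smallest at x = -2, where it equals 1:
x = -2: LHS = |-2·(-2) - 3| = |1| = 1, RHS = -(-2) - 2 = 0; 1 = 0 — FAILS
At the ends of the range:
x = -1000: LHS = |-2·(-1000) - 3| = |1997| = 1997, RHS = -(-1000) - 2 = 998; 1997 = 998 — FAILS
x = 1000: LHS = |-2·1000 - 3| = |-2003| = 2003, RHS = -1000 - 2 = -1002; 2003 = -1002 — FAILS
Hence LHS − RHS is never 0, i.e. the two sides are never equal, so the claimed relation (=) fails for every integer in [-1000, 1000].

No integer in the range satisfies it.

Answer: Never true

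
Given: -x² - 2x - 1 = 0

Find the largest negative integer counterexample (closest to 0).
Testing negative integers from -1 downward:
x = -1: LHS = -(-1)² - 2·(-1) - 1 = 0; 0 = 0 — holds
x = -2: LHS = -(-2)² - 2·(-2) - 1 = -1; -1 = 0 — FAILS  ← closest negative counterexample to 0

Answer: x = -2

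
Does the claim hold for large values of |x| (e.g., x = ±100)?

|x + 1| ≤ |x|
x = 100: LHS = |100 + 1| = |101| = 101, RHS = |100| = 100; 101 ≤ 100 — FAILS
x = -100: LHS = |(-100) + 1| = |-99| = 99, RHS = |-100| = 100; 99 ≤ 100 — holds

Answer: Partially: fails for x = 100, holds for x = -100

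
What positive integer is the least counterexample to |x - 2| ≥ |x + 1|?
Testing positive integers:
x = 1: LHS = |1 - 2| = |-1| = 1, RHS = |1 + 1| = |2| = 2; 1 ≥ 2 — FAILS  ← smallest positive counterexample

Answer: x = 1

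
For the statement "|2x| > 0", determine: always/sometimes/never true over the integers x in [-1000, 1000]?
Holds at x = 1: LHS = |2·1| = |2| = 2; 2 > 0 — holds
Fails at x = 0: LHS = |2·0| = |0| = 0; 0 > 0 — FAILS
It is satisfied by some integers in the range but not all.

Answer: Sometimes true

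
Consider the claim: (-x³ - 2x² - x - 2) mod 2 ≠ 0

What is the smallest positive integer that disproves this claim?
Testing positive integers:
x = 1: LHS = (-1³ - 2·1² - 1 - 2) mod 2 = (-6) mod 2 = 0; 0 ≠ 0 — FAILS  ← smallest positive counterexample

Answer: x = 1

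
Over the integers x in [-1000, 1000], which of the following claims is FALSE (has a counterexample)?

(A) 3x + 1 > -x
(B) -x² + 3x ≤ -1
(A) x = -1: LHS = 3·(-1) + 1 = -2, RHS = -(-1) = 1; -2 > 1 — FAILS
(B) x = 0: LHS = -0² + 3·0 = 0; 0 ≤ -1 — FAILS

Answer: Both A and B are false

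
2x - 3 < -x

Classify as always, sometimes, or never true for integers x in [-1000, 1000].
Holds at x = 0: LHS = 2·0 - 3 = -3, RHS = -0 = 0; -3 < 0 — holds
Fails at x = 1: LHS = 2·1 - 3 = -1; -1 < -1 — FAILS
It is satisfied by some integers in the range but not all.

Answer: Sometimes true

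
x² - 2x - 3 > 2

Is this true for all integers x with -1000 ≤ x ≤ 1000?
The claim fails at x = 0:
x = 0: LHS = 0² - 2·0 - 3 = -3; -3 > 2 — FAILS

Because a single integer refutes it, the statement is false.

Answer: False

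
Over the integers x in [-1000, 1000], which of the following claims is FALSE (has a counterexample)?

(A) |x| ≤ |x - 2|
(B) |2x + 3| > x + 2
(A) x = 2: LHS = |2| = 2, RHS = |2 - 2| = |0| = 0; 2 ≤ 0 — FAILS
(B) x = -1: LHS = |2·(-1) + 3| = |1| = 1, RHS = (-1) + 2 = 1; 1 > 1 — FAILS

Answer: Both A and B are false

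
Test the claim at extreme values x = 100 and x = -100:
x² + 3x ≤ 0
x = 100: LHS = 100² + 3·100 = 10300; 10300 ≤ 0 — FAILS
x = -100: LHS = (-100)² + 3·(-100) = 9700; 9700 ≤ 0 — FAILS

Answer: No, fails for both x = 100 and x = -100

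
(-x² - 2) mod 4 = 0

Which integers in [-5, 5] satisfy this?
For a polynomial with integer coefficients, its value mod 4 depends only on x mod 4, so it suffices to check one representative of each residue class, x = 0, 1, 2, 3:
x = 0: LHS = (-0² - 2) mod 4 = (-2) mod 4 = 2; 2 = 0 — FAILS
x = 1: LHS = (-1² - 2) mod 4 = (-3) mod 4 = 1; 1 = 0 — FAILS
x = 2: LHS = (-2² - 2) mod 4 = (-6) mod 4 = 2; 2 = 0 — FAILS
x = 3: LHS = (-3² - 2) mod 4 = (-11) mod 4 = 1; 1 = 0 — FAILS
The relation fails in every residue class, so the claimed relation (=) fails for every integer in [-5, 5].

Answer: None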